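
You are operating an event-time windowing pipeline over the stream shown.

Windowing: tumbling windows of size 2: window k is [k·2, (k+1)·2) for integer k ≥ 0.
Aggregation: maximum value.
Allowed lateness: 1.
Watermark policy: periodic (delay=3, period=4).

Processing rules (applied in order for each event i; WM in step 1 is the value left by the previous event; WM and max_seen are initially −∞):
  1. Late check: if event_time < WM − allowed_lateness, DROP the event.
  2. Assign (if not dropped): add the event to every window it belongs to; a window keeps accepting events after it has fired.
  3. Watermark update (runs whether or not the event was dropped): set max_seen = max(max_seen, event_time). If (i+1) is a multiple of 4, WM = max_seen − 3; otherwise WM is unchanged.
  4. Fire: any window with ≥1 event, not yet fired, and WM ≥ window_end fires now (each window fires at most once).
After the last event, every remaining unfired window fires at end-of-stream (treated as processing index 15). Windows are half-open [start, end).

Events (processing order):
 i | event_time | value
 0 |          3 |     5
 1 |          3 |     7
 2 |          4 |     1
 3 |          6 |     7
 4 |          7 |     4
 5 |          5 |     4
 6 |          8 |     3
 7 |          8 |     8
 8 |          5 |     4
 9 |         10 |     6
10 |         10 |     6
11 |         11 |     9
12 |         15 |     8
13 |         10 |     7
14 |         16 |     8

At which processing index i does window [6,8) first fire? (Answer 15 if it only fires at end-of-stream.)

i=0 t=3 v=5: → [2,4); WM=−∞
i=1 t=3 v=7: → [2,4); WM=−∞
i=2 t=4 v=1: → [4,6); WM=−∞
i=3 t=6 v=7: → [6,8); WM=3
i=4 t=7 v=4: → [6,8); WM=3
i=5 t=5 v=4: → [4,6); WM=3
i=6 t=8 v=3: → [8,10); WM=3
i=7 t=8 v=8: → [8,10); WM=5; [2,4) fires=7
i=8 t=5 v=4: → [4,6); WM=5
i=9 t=10 v=6: → [10,12); WM=5
i=10 t=10 v=6: → [10,12); WM=5
i=11 t=11 v=9: → [10,12); WM=8; [4,6) fires=4 [6,8) fires=7
i=12 t=15 v=8: → [14,16); WM=8
i=13 t=10 v=7: → [10,12); WM=8
i=14 t=16 v=8: → [16,18); WM=8

11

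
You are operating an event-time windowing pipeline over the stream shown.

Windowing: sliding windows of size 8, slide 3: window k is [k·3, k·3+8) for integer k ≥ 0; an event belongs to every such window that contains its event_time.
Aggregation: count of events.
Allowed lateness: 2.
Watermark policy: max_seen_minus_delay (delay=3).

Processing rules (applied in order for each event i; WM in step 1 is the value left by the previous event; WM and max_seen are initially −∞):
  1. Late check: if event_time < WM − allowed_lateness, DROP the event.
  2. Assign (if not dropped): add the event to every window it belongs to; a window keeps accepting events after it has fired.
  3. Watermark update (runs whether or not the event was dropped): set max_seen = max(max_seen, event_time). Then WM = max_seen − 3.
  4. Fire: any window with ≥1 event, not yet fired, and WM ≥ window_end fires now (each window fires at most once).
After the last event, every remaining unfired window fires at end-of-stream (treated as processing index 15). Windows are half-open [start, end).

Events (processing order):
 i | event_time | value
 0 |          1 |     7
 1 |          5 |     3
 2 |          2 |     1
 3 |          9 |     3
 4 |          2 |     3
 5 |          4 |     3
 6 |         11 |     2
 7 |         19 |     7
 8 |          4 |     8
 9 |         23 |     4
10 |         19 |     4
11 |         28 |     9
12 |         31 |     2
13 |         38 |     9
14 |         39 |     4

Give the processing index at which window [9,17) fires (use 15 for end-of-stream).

9

i=0 t=1 v=7: → [0,8); WM=-2
i=1 t=5 v=3: → [3,11),[0,8); WM=2
i=2 t=2 v=1: → [0,8); WM=2
i=3 t=9 v=3: → [9,17),[6,14),[3,11); WM=6
i=4 t=2 v=3: DROP (t<6-2); WM=6
i=5 t=4 v=3: → [3,11),[0,8); WM=6
i=6 t=11 v=2: → [9,17),[6,14); WM=8; [0,8) fires=4
i=7 t=19 v=7: → [18,26),[15,23),[12,20); WM=16; [3,11) fires=3 [6,14) fires=2
i=8 t=4 v=8: DROP (t<16-2); WM=16
i=9 t=23 v=4: → [21,29),[18,26); WM=20; [9,17) fires=2 [12,20) fires=1
i=10 t=19 v=4: → [18,26),[15,23),[12,20); WM=20
i=11 t=28 v=9: → [27,35),[24,32),[21,29); WM=25; [15,23) fires=2
i=12 t=31 v=2: → [30,38),[27,35),[24,32); WM=28; [18,26) fires=3
i=13 t=38 v=9: → [36,44),[33,41); WM=35; [21,29) fires=2 [24,32) fires=2 [27,35) fires=2
i=14 t=39 v=4: → [39,47),[36,44),[33,41); WM=36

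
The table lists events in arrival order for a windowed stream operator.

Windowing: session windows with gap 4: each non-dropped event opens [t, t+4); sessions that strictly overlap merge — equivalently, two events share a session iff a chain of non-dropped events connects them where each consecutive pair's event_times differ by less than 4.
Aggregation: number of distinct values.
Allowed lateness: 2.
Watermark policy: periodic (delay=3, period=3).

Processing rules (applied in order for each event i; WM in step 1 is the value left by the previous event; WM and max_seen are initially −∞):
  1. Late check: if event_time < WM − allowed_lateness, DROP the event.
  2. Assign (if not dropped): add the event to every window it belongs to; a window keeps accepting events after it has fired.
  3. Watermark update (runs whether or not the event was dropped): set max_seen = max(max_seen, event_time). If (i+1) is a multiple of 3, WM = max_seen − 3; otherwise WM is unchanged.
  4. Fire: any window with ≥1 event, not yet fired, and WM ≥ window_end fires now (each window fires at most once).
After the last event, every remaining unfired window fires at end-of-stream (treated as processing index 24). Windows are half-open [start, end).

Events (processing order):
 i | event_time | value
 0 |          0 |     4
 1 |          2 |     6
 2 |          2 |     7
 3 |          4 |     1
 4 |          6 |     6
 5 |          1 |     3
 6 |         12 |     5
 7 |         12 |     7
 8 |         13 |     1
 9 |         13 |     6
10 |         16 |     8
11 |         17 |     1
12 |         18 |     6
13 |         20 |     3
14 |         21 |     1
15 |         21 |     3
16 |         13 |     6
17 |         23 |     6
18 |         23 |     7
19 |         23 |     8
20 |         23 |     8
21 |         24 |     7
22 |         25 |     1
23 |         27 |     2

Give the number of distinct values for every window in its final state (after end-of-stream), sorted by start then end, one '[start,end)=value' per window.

i=0 t=0 v=4: → [0,4); WM=−∞
i=1 t=2 v=6: → [0,6); WM=−∞
i=2 t=2 v=7: → [0,6); WM=-1
i=3 t=4 v=1: → [0,8); WM=-1
i=4 t=6 v=6: → [0,10); WM=-1
i=5 t=1 v=3: → [0,10); WM=3
i=6 t=12 v=5: → [12,16); WM=3
i=7 t=12 v=7: → [12,16); WM=3
i=8 t=13 v=1: → [12,17); WM=10
i=9 t=13 v=6: → [12,17); WM=10
i=10 t=16 v=8: → [12,20); WM=10
i=11 t=17 v=1: → [12,21); WM=14
i=12 t=18 v=6: → [12,22); WM=14
i=13 t=20 v=3: → [12,24); WM=14
i=14 t=21 v=1: → [12,25); WM=18
i=15 t=21 v=3: → [12,25); WM=18
i=16 t=13 v=6: DROP (t<18-2); WM=18
i=17 t=23 v=6: → [12,27); WM=20
i=18 t=23 v=7: → [12,27); WM=20
i=19 t=23 v=8: → [12,27); WM=20
i=20 t=23 v=8: → [12,27); WM=20
i=21 t=24 v=7: → [12,28); WM=20
i=22 t=25 v=1: → [12,29); WM=20
i=23 t=27 v=2: → [12,31); WM=24

[0,10)=5 [12,31)=7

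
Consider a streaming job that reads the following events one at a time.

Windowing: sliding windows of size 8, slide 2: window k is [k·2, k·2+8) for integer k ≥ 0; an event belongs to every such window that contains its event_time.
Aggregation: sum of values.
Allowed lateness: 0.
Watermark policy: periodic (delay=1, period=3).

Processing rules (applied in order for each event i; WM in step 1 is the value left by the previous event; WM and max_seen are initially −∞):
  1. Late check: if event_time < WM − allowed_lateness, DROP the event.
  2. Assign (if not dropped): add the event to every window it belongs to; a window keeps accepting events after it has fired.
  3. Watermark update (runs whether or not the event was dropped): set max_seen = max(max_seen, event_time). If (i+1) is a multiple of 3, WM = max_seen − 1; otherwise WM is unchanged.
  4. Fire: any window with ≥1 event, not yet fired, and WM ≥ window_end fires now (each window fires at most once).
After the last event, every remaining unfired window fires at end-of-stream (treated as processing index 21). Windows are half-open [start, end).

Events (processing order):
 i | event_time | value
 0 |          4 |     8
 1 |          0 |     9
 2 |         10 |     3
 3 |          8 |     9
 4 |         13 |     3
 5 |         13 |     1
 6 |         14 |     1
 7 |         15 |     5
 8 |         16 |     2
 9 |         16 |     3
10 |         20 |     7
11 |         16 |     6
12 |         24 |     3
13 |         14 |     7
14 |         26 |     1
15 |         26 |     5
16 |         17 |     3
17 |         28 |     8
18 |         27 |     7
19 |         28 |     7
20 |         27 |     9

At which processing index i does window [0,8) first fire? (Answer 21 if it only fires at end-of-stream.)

2

i=0 t=4 v=8: → [4,12),[2,10),[0,8); WM=−∞
i=1 t=0 v=9: → [0,8); WM=−∞
i=2 t=10 v=3: → [10,18),[8,16),[6,14),[4,12); WM=9; [0,8) fires=17
i=3 t=8 v=9: DROP (t<9-0); WM=9
i=4 t=13 v=3: → [12,20),[10,18),[8,16),[6,14); WM=9
i=5 t=13 v=1: → [12,20),[10,18),[8,16),[6,14); WM=12; [2,10) fires=8 [4,12) fires=11
i=6 t=14 v=1: → [14,22),[12,20),[10,18),[8,16); WM=12
i=7 t=15 v=5: → [14,22),[12,20),[10,18),[8,16); WM=12
i=8 t=16 v=2: → [16,24),[14,22),[12,20),[10,18); WM=15; [6,14) fires=7
i=9 t=16 v=3: → [16,24),[14,22),[12,20),[10,18); WM=15
i=10 t=20 v=7: → [20,28),[18,26),[16,24),[14,22); WM=15
i=11 t=16 v=6: → [16,24),[14,22),[12,20),[10,18); WM=19; [8,16) fires=13 [10,18) fires=24
i=12 t=24 v=3: → [24,32),[22,30),[20,28),[18,26); WM=19
i=13 t=14 v=7: DROP (t<19-0); WM=19
i=14 t=26 v=1: → [26,34),[24,32),[22,30),[20,28); WM=25; [12,20) fires=21 [14,22) fires=24 [16,24) fires=18
i=15 t=26 v=5: → [26,34),[24,32),[22,30),[20,28); WM=25
i=16 t=17 v=3: DROP (t<25-0); WM=25
i=17 t=28 v=8: → [28,36),[26,34),[24,32),[22,30); WM=27; [18,26) fires=10
i=18 t=27 v=7: → [26,34),[24,32),[22,30),[20,28); WM=27
i=19 t=28 v=7: → [28,36),[26,34),[24,32),[22,30); WM=27
i=20 t=27 v=9: → [26,34),[24,32),[22,30),[20,28); WM=27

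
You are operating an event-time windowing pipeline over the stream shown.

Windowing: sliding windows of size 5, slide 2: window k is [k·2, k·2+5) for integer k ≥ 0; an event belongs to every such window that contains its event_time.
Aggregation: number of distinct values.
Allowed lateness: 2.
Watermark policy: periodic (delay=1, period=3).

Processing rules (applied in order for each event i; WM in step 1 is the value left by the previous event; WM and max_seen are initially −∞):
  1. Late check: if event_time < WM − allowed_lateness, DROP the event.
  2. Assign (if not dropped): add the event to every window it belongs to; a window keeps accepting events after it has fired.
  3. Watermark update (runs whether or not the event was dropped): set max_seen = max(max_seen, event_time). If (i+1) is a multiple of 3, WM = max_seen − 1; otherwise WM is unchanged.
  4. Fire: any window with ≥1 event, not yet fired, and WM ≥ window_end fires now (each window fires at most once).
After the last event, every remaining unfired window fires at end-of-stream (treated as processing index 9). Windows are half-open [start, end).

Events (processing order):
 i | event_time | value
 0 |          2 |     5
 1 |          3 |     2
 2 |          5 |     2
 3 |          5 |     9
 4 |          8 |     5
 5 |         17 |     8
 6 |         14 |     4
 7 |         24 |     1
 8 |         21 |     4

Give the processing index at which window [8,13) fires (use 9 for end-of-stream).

5

i=0 t=2 v=5: → [2,7),[0,5); WM=−∞
i=1 t=3 v=2: → [2,7),[0,5); WM=−∞
i=2 t=5 v=2: → [4,9),[2,7); WM=4
i=3 t=5 v=9: → [4,9),[2,7); WM=4
i=4 t=8 v=5: → [8,13),[6,11),[4,9); WM=4
i=5 t=17 v=8: → [16,21),[14,19); WM=16; [0,5) fires=2 [2,7) fires=3 [4,9) fires=3 [6,11) fires=1 [8,13) fires=1
i=6 t=14 v=4: → [14,19),[12,17),[10,15); WM=16; [10,15) fires=1
i=7 t=24 v=1: → [24,29),[22,27),[20,25); WM=16
i=8 t=21 v=4: → [20,25),[18,23); WM=23; [12,17) fires=1 [14,19) fires=2 [16,21) fires=1 [18,23) fires=1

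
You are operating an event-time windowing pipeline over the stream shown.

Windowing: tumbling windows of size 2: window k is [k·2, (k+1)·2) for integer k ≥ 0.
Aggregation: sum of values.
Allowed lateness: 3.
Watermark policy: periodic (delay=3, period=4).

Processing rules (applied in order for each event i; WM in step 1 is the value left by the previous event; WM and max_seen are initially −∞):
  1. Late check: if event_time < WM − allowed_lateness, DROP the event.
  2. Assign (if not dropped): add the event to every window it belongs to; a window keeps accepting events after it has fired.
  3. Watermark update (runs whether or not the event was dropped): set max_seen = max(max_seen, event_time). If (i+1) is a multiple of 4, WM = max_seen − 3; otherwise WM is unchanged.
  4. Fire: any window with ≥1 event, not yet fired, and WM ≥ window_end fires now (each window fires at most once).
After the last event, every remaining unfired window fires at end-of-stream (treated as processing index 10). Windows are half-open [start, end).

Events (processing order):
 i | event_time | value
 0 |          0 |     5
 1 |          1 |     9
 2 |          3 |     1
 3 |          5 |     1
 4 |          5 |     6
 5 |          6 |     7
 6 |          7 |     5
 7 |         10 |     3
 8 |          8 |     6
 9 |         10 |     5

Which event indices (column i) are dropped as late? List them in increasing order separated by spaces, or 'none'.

none

i=0 t=0 v=5: → [0,2); WM=−∞
i=1 t=1 v=9: → [0,2); WM=−∞
i=2 t=3 v=1: → [2,4); WM=−∞
i=3 t=5 v=1: → [4,6); WM=2; [0,2) fires=14
i=4 t=5 v=6: → [4,6); WM=2
i=5 t=6 v=7: → [6,8); WM=2
i=6 t=7 v=5: → [6,8); WM=2
i=7 t=10 v=3: → [10,12); WM=7; [2,4) fires=1 [4,6) fires=7
i=8 t=8 v=6: → [8,10); WM=7
i=9 t=10 v=5: → [10,12); WM=7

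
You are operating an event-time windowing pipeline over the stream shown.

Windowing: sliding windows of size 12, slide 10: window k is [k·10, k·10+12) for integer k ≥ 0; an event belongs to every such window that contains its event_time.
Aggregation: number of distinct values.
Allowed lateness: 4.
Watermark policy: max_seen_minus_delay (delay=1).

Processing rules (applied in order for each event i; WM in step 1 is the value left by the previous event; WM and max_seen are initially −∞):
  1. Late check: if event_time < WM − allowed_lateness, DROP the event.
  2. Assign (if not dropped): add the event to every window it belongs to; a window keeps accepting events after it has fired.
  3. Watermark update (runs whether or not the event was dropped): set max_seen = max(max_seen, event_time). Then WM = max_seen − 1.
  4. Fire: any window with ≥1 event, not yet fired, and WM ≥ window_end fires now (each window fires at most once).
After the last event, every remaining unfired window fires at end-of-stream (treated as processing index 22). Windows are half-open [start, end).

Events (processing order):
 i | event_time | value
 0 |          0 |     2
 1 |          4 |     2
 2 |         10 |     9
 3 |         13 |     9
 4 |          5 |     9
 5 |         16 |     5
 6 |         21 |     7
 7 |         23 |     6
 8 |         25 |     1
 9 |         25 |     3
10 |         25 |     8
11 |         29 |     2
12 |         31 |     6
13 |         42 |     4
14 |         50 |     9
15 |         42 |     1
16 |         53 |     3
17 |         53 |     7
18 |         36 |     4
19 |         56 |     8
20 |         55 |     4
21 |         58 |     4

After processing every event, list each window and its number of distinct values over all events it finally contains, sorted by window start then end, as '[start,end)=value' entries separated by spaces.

[0,12)=2 [10,22)=3 [20,32)=6 [30,42)=1 [40,52)=2 [50,62)=5

i=0 t=0 v=2: → [0,12); WM=-1
i=1 t=4 v=2: → [0,12); WM=3
i=2 t=10 v=9: → [10,22),[0,12); WM=9
i=3 t=13 v=9: → [10,22); WM=12; [0,12) fires=2
i=4 t=5 v=9: DROP (t<12-4); WM=12
i=5 t=16 v=5: → [10,22); WM=15
i=6 t=21 v=7: → [20,32),[10,22); WM=20
i=7 t=23 v=6: → [20,32); WM=22; [10,22) fires=3
i=8 t=25 v=1: → [20,32); WM=24
i=9 t=25 v=3: → [20,32); WM=24
i=10 t=25 v=8: → [20,32); WM=24
i=11 t=29 v=2: → [20,32); WM=28
i=12 t=31 v=6: → [30,42),[20,32); WM=30
i=13 t=42 v=4: → [40,52); WM=41; [20,32) fires=6
i=14 t=50 v=9: → [50,62),[40,52); WM=49; [30,42) fires=1
i=15 t=42 v=1: DROP (t<49-4); WM=49
i=16 t=53 v=3: → [50,62); WM=52; [40,52) fires=2
i=17 t=53 v=7: → [50,62); WM=52
i=18 t=36 v=4: DROP (t<52-4); WM=52
i=19 t=56 v=8: → [50,62); WM=55
i=20 t=55 v=4: → [50,62); WM=55
i=21 t=58 v=4: → [50,62); WM=57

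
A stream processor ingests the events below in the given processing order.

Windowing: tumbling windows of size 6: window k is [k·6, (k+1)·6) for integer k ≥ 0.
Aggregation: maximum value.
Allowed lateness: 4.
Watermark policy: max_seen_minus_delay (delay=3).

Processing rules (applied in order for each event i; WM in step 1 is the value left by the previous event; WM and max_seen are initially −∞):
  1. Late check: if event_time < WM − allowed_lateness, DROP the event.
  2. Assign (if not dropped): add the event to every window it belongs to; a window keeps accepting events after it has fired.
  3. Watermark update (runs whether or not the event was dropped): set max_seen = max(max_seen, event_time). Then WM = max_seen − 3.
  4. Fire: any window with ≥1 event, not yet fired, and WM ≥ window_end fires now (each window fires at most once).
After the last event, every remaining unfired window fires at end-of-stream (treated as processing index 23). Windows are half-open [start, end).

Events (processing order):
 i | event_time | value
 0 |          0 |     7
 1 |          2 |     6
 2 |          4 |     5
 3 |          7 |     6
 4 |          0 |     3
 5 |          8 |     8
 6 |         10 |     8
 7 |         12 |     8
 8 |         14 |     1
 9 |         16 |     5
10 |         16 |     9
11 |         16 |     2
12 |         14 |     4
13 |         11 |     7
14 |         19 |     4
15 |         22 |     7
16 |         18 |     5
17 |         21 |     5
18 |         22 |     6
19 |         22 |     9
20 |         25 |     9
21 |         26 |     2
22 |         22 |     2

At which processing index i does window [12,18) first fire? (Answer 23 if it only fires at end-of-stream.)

i=0 t=0 v=7: → [0,6); WM=-3
i=1 t=2 v=6: → [0,6); WM=-1
i=2 t=4 v=5: → [0,6); WM=1
i=3 t=7 v=6: → [6,12); WM=4
i=4 t=0 v=3: → [0,6); WM=4
i=5 t=8 v=8: → [6,12); WM=5
i=6 t=10 v=8: → [6,12); WM=7; [0,6) fires=7
i=7 t=12 v=8: → [12,18); WM=9
i=8 t=14 v=1: → [12,18); WM=11
i=9 t=16 v=5: → [12,18); WM=13; [6,12) fires=8
i=10 t=16 v=9: → [12,18); WM=13
i=11 t=16 v=2: → [12,18); WM=13
i=12 t=14 v=4: → [12,18); WM=13
i=13 t=11 v=7: → [6,12); WM=13
i=14 t=19 v=4: → [18,24); WM=16
i=15 t=22 v=7: → [18,24); WM=19; [12,18) fires=9
i=16 t=18 v=5: → [18,24); WM=19
i=17 t=21 v=5: → [18,24); WM=19
i=18 t=22 v=6: → [18,24); WM=19
i=19 t=22 v=9: → [18,24); WM=19
i=20 t=25 v=9: → [24,30); WM=22
i=21 t=26 v=2: → [24,30); WM=23
i=22 t=22 v=2: → [18,24); WM=23

15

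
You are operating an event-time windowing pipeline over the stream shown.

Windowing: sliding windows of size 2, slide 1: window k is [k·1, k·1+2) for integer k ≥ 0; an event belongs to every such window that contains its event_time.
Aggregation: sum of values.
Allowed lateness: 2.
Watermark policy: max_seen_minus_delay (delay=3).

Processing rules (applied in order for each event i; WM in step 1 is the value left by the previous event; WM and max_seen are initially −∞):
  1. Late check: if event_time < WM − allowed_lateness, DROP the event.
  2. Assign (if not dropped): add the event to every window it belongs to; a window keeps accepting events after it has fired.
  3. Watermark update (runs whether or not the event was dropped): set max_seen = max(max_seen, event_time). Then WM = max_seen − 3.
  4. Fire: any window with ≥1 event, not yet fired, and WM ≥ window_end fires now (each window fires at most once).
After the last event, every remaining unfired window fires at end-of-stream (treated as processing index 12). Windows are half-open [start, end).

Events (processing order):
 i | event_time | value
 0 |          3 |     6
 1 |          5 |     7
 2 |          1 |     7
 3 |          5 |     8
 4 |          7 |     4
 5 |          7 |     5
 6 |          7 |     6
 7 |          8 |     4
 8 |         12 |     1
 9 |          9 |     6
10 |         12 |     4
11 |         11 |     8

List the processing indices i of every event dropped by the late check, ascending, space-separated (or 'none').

none

i=0 t=3 v=6: → [3,5),[2,4); WM=0
i=1 t=5 v=7: → [5,7),[4,6); WM=2
i=2 t=1 v=7: → [1,3),[0,2); WM=2; [0,2) fires=7
i=3 t=5 v=8: → [5,7),[4,6); WM=2
i=4 t=7 v=4: → [7,9),[6,8); WM=4; [1,3) fires=7 [2,4) fires=6
i=5 t=7 v=5: → [7,9),[6,8); WM=4
i=6 t=7 v=6: → [7,9),[6,8); WM=4
i=7 t=8 v=4: → [8,10),[7,9); WM=5; [3,5) fires=6
i=8 t=12 v=1: → [12,14),[11,13); WM=9; [4,6) fires=15 [5,7) fires=15 [6,8) fires=15 [7,9) fires=19
i=9 t=9 v=6: → [9,11),[8,10); WM=9
i=10 t=12 v=4: → [12,14),[11,13); WM=9
i=11 t=11 v=8: → [11,13),[10,12); WM=9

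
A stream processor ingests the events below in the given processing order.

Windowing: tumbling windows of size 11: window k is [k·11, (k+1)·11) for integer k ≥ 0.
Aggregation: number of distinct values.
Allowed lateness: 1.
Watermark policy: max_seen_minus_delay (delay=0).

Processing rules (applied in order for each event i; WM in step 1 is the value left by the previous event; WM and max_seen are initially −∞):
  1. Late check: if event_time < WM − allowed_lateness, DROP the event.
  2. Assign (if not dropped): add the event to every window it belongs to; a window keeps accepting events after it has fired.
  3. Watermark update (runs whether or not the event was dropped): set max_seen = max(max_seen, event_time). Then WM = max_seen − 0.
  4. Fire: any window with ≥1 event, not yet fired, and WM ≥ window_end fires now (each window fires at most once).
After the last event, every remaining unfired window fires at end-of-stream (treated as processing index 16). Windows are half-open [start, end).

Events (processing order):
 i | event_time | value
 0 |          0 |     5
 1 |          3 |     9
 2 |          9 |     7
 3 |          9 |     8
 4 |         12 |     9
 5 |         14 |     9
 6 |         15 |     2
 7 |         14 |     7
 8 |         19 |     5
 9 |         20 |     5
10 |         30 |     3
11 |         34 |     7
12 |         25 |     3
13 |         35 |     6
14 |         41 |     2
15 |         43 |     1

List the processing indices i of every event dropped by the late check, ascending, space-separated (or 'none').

i=0 t=0 v=5: → [0,11); WM=0
i=1 t=3 v=9: → [0,11); WM=3
i=2 t=9 v=7: → [0,11); WM=9
i=3 t=9 v=8: → [0,11); WM=9
i=4 t=12 v=9: → [11,22); WM=12; [0,11) fires=4
i=5 t=14 v=9: → [11,22); WM=14
i=6 t=15 v=2: → [11,22); WM=15
i=7 t=14 v=7: → [11,22); WM=15
i=8 t=19 v=5: → [11,22); WM=19
i=9 t=20 v=5: → [11,22); WM=20
i=10 t=30 v=3: → [22,33); WM=30; [11,22) fires=4
i=11 t=34 v=7: → [33,44); WM=34; [22,33) fires=1
i=12 t=25 v=3: DROP (t<34-1); WM=34
i=13 t=35 v=6: → [33,44); WM=35
i=14 t=41 v=2: → [33,44); WM=41
i=15 t=43 v=1: → [33,44); WM=43

12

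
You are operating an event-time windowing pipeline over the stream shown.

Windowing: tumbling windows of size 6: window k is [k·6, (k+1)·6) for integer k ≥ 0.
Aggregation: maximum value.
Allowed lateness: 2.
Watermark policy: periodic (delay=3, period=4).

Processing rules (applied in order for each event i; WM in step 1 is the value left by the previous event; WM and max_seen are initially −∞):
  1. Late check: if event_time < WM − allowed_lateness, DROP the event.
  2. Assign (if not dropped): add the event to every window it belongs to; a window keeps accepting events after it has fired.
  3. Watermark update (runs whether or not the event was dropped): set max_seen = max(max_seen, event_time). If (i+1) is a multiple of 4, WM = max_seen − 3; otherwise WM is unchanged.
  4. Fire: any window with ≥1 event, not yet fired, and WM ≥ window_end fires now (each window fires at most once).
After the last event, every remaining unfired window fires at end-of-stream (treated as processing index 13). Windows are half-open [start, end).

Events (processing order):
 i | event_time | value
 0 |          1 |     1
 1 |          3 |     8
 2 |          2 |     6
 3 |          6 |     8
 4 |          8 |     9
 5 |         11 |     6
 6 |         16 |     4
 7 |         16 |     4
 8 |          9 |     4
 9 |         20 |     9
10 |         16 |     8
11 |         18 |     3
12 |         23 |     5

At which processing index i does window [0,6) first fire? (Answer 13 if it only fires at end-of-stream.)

7

i=0 t=1 v=1: → [0,6); WM=−∞
i=1 t=3 v=8: → [0,6); WM=−∞
i=2 t=2 v=6: → [0,6); WM=−∞
i=3 t=6 v=8: → [6,12); WM=3
i=4 t=8 v=9: → [6,12); WM=3
i=5 t=11 v=6: → [6,12); WM=3
i=6 t=16 v=4: → [12,18); WM=3
i=7 t=16 v=4: → [12,18); WM=13; [0,6) fires=8 [6,12) fires=9
i=8 t=9 v=4: DROP (t<13-2); WM=13
i=9 t=20 v=9: → [18,24); WM=13
i=10 t=16 v=8: → [12,18); WM=13
i=11 t=18 v=3: → [18,24); WM=17
i=12 t=23 v=5: → [18,24); WM=17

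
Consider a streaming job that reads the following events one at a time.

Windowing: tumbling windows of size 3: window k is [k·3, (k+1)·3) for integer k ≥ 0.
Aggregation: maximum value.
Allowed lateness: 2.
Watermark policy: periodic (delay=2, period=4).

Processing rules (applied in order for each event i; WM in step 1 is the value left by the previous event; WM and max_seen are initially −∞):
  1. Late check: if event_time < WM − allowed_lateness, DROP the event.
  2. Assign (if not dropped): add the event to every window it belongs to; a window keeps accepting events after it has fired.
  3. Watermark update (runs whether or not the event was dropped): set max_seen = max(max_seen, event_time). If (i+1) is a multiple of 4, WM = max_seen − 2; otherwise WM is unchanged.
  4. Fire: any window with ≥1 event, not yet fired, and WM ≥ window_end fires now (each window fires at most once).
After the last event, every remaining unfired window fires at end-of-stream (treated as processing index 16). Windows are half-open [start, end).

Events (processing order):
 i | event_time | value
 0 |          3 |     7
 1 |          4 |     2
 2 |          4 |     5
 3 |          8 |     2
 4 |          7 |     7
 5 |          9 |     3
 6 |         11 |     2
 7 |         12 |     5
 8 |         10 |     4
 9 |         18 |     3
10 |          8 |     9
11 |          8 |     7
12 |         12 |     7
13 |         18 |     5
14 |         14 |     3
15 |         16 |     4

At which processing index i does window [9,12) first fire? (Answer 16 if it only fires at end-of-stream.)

i=0 t=3 v=7: → [3,6); WM=−∞
i=1 t=4 v=2: → [3,6); WM=−∞
i=2 t=4 v=5: → [3,6); WM=−∞
i=3 t=8 v=2: → [6,9); WM=6; [3,6) fires=7
i=4 t=7 v=7: → [6,9); WM=6
i=5 t=9 v=3: → [9,12); WM=6
i=6 t=11 v=2: → [9,12); WM=6
i=7 t=12 v=5: → [12,15); WM=10; [6,9) fires=7
i=8 t=10 v=4: → [9,12); WM=10
i=9 t=18 v=3: → [18,21); WM=10
i=10 t=8 v=9: → [6,9); WM=10
i=11 t=8 v=7: → [6,9); WM=16; [9,12) fires=4 [12,15) fires=5
i=12 t=12 v=7: DROP (t<16-2); WM=16
i=13 t=18 v=5: → [18,21); WM=16
i=14 t=14 v=3: → [12,15); WM=16
i=15 t=16 v=4: → [15,18); WM=16

11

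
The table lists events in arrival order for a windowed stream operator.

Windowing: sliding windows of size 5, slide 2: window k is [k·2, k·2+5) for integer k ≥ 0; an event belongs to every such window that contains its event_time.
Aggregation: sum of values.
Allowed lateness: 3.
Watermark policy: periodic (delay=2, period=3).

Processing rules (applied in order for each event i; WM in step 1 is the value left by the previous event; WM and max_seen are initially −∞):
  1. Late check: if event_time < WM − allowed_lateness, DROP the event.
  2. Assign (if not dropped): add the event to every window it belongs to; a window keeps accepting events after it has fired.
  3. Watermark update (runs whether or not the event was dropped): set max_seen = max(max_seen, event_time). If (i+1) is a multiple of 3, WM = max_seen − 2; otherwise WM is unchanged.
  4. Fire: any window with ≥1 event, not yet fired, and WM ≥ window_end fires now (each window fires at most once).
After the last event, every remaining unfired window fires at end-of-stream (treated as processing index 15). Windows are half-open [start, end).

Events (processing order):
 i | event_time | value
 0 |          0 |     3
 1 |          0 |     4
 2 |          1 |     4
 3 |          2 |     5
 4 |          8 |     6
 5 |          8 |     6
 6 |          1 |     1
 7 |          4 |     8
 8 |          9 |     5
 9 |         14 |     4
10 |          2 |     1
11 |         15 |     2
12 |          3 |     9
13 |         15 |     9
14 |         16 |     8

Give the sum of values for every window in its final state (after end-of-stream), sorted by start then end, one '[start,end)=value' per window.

i=0 t=0 v=3: → [0,5); WM=−∞
i=1 t=0 v=4: → [0,5); WM=−∞
i=2 t=1 v=4: → [0,5); WM=-1
i=3 t=2 v=5: → [2,7),[0,5); WM=-1
i=4 t=8 v=6: → [8,13),[6,11),[4,9); WM=-1
i=5 t=8 v=6: → [8,13),[6,11),[4,9); WM=6; [0,5) fires=16
i=6 t=1 v=1: DROP (t<6-3); WM=6
i=7 t=4 v=8: → [4,9),[2,7),[0,5); WM=6
i=8 t=9 v=5: → [8,13),[6,11); WM=7; [2,7) fires=13
i=9 t=14 v=4: → [14,19),[12,17),[10,15); WM=7
i=10 t=2 v=1: DROP (t<7-3); WM=7
i=11 t=15 v=2: → [14,19),[12,17); WM=13; [4,9) fires=20 [6,11) fires=17 [8,13) fires=17
i=12 t=3 v=9: DROP (t<13-3); WM=13
i=13 t=15 v=9: → [14,19),[12,17); WM=13
i=14 t=16 v=8: → [16,21),[14,19),[12,17); WM=14

[0,5)=24 [2,7)=13 [4,9)=20 [6,11)=17 [8,13)=17 [10,15)=4 [12,17)=23 [14,19)=23 [16,21)=8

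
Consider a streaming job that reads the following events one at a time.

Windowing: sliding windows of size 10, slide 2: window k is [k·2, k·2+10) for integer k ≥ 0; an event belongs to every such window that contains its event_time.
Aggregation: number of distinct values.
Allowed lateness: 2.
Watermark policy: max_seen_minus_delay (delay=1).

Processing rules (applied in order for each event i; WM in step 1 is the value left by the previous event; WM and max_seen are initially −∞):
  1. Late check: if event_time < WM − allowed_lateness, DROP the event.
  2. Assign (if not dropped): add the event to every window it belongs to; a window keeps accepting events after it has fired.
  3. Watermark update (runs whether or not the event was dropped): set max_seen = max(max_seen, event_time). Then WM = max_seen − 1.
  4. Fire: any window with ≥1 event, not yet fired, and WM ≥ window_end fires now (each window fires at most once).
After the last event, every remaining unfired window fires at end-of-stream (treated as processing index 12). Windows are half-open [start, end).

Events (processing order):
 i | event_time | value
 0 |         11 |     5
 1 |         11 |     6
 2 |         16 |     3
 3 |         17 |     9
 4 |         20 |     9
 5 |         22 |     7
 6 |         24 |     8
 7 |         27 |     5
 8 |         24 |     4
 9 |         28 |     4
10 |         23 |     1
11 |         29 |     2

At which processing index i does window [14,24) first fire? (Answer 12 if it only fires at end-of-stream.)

7

i=0 t=11 v=5: → [10,20),[8,18),[6,16),[4,14),[2,12); WM=10
i=1 t=11 v=6: → [10,20),[8,18),[6,16),[4,14),[2,12); WM=10
i=2 t=16 v=3: → [16,26),[14,24),[12,22),[10,20),[8,18); WM=15; [2,12) fires=2 [4,14) fires=2
i=3 t=17 v=9: → [16,26),[14,24),[12,22),[10,20),[8,18); WM=16; [6,16) fires=2
i=4 t=20 v=9: → [20,30),[18,28),[16,26),[14,24),[12,22); WM=19; [8,18) fires=4
i=5 t=22 v=7: → [22,32),[20,30),[18,28),[16,26),[14,24); WM=21; [10,20) fires=4
i=6 t=24 v=8: → [24,34),[22,32),[20,30),[18,28),[16,26); WM=23; [12,22) fires=2
i=7 t=27 v=5: → [26,36),[24,34),[22,32),[20,30),[18,28); WM=26; [14,24) fires=3 [16,26) fires=4
i=8 t=24 v=4: → [24,34),[22,32),[20,30),[18,28),[16,26); WM=26
i=9 t=28 v=4: → [28,38),[26,36),[24,34),[22,32),[20,30); WM=27
i=10 t=23 v=1: DROP (t<27-2); WM=27
i=11 t=29 v=2: → [28,38),[26,36),[24,34),[22,32),[20,30); WM=28; [18,28) fires=5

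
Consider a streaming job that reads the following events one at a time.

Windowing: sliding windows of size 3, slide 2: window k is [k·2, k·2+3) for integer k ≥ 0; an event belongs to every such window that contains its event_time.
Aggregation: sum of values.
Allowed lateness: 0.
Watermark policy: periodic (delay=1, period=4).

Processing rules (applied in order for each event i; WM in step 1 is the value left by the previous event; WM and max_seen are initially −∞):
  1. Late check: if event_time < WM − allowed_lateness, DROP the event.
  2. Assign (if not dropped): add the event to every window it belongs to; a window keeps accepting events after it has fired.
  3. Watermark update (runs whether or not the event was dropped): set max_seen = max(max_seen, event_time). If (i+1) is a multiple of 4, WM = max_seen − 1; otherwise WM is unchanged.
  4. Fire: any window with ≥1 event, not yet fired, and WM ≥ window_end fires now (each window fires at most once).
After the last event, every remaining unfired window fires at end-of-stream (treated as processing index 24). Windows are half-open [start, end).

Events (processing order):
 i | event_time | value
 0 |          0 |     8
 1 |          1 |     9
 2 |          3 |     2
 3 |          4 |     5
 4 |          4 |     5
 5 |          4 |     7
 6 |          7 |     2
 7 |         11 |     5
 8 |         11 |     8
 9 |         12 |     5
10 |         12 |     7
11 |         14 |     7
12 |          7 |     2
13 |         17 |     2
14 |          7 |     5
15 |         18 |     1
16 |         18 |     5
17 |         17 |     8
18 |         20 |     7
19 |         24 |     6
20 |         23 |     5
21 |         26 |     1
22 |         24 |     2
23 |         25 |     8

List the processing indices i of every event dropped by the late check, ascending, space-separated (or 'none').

12 14

i=0 t=0 v=8: → [0,3); WM=−∞
i=1 t=1 v=9: → [0,3); WM=−∞
i=2 t=3 v=2: → [2,5); WM=−∞
i=3 t=4 v=5: → [4,7),[2,5); WM=3; [0,3) fires=17
i=4 t=4 v=5: → [4,7),[2,5); WM=3
i=5 t=4 v=7: → [4,7),[2,5); WM=3
i=6 t=7 v=2: → [6,9); WM=3
i=7 t=11 v=5: → [10,13); WM=10; [2,5) fires=19 [4,7) fires=17 [6,9) fires=2
i=8 t=11 v=8: → [10,13); WM=10
i=9 t=12 v=5: → [12,15),[10,13); WM=10
i=10 t=12 v=7: → [12,15),[10,13); WM=10
i=11 t=14 v=7: → [14,17),[12,15); WM=13; [10,13) fires=25
i=12 t=7 v=2: DROP (t<13-0); WM=13
i=13 t=17 v=2: → [16,19); WM=13
i=14 t=7 v=5: DROP (t<13-0); WM=13
i=15 t=18 v=1: → [18,21),[16,19); WM=17; [12,15) fires=19 [14,17) fires=7
i=16 t=18 v=5: → [18,21),[16,19); WM=17
i=17 t=17 v=8: → [16,19); WM=17
i=18 t=20 v=7: → [20,23),[18,21); WM=17
i=19 t=24 v=6: → [24,27),[22,25); WM=23; [16,19) fires=16 [18,21) fires=13 [20,23) fires=7
i=20 t=23 v=5: → [22,25); WM=23
i=21 t=26 v=1: → [26,29),[24,27); WM=23
i=22 t=24 v=2: → [24,27),[22,25); WM=23
i=23 t=25 v=8: → [24,27); WM=25; [22,25) fires=13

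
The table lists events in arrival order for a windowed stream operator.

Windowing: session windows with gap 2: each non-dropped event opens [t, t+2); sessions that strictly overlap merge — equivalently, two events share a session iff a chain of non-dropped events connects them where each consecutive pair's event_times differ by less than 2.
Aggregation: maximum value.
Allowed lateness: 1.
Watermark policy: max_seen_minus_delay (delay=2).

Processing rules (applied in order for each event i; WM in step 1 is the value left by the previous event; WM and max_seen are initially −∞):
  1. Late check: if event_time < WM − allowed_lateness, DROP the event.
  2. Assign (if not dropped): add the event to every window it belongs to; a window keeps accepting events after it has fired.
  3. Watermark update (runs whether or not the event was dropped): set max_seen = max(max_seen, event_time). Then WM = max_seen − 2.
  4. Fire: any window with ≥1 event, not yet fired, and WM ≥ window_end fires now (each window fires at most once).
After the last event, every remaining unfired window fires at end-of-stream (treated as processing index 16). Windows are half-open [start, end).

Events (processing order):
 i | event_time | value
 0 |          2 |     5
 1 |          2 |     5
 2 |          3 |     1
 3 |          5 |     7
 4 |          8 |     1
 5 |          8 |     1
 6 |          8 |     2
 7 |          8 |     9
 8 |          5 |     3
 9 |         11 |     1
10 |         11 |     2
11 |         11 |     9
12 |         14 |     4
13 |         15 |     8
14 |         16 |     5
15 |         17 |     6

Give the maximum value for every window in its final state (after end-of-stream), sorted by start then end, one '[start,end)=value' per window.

[2,5)=5 [5,7)=7 [8,10)=9 [11,13)=9 [14,19)=8

i=0 t=2 v=5: → [2,4); WM=0
i=1 t=2 v=5: → [2,4); WM=0
i=2 t=3 v=1: → [2,5); WM=1
i=3 t=5 v=7: → [5,7); WM=3
i=4 t=8 v=1: → [8,10); WM=6
i=5 t=8 v=1: → [8,10); WM=6
i=6 t=8 v=2: → [8,10); WM=6
i=7 t=8 v=9: → [8,10); WM=6
i=8 t=5 v=3: → [5,7); WM=6
i=9 t=11 v=1: → [11,13); WM=9
i=10 t=11 v=2: → [11,13); WM=9
i=11 t=11 v=9: → [11,13); WM=9
i=12 t=14 v=4: → [14,16); WM=12
i=13 t=15 v=8: → [14,17); WM=13
i=14 t=16 v=5: → [14,18); WM=14
i=15 t=17 v=6: → [14,19); WM=15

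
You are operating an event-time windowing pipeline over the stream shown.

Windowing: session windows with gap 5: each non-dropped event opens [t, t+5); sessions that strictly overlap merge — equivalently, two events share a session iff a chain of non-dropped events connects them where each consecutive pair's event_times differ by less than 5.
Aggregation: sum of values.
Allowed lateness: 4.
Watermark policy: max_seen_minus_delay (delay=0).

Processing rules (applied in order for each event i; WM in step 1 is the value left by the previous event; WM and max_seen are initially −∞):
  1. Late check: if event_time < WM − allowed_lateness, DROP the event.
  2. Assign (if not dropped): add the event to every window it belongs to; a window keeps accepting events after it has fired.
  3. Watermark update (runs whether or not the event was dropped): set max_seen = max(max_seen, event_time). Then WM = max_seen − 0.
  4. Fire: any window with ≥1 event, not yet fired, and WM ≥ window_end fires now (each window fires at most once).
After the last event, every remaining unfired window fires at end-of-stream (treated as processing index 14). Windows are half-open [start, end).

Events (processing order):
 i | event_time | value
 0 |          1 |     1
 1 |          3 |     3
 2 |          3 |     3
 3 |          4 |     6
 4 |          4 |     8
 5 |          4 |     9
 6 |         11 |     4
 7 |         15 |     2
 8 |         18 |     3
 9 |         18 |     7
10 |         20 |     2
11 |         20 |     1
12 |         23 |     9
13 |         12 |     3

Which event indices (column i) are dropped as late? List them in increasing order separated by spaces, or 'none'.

i=0 t=1 v=1: → [1,6); WM=1
i=1 t=3 v=3: → [1,8); WM=3
i=2 t=3 v=3: → [1,8); WM=3
i=3 t=4 v=6: → [1,9); WM=4
i=4 t=4 v=8: → [1,9); WM=4
i=5 t=4 v=9: → [1,9); WM=4
i=6 t=11 v=4: → [11,16); WM=11
i=7 t=15 v=2: → [11,20); WM=15
i=8 t=18 v=3: → [11,23); WM=18
i=9 t=18 v=7: → [11,23); WM=18
i=10 t=20 v=2: → [11,25); WM=20
i=11 t=20 v=1: → [11,25); WM=20
i=12 t=23 v=9: → [11,28); WM=23
i=13 t=12 v=3: DROP (t<23-4); WM=23

13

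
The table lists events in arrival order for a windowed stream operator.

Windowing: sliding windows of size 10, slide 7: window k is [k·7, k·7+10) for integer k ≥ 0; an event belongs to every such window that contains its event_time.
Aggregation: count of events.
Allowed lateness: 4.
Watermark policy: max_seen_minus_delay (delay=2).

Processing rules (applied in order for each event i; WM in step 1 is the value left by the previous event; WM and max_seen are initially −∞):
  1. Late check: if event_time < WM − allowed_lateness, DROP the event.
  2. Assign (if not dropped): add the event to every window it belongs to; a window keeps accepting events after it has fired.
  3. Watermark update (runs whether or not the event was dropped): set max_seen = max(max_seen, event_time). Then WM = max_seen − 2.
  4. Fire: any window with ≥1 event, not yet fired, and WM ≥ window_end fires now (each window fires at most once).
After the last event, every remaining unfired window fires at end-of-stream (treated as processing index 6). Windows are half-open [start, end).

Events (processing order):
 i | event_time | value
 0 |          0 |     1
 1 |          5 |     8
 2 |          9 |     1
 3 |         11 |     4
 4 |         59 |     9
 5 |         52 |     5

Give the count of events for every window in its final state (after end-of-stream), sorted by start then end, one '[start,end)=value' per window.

i=0 t=0 v=1: → [0,10); WM=-2
i=1 t=5 v=8: → [0,10); WM=3
i=2 t=9 v=1: → [7,17),[0,10); WM=7
i=3 t=11 v=4: → [7,17); WM=9
i=4 t=59 v=9: → [56,66); WM=57; [0,10) fires=3 [7,17) fires=2
i=5 t=52 v=5: DROP (t<57-4); WM=57

[0,10)=3 [7,17)=2 [56,66)=1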